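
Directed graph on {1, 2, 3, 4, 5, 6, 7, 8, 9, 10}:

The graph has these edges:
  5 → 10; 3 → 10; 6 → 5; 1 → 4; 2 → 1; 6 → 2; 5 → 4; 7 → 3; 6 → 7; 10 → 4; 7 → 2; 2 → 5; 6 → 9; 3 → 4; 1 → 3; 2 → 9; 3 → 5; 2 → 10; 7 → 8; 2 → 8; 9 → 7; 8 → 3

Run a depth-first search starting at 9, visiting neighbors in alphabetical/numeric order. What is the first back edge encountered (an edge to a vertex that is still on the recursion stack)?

2→9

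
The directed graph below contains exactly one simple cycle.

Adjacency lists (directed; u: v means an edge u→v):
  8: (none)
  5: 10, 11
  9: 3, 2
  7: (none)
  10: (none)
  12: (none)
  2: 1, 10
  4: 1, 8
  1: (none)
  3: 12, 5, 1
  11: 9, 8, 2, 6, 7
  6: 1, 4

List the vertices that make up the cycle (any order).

3, 5, 9, 11

DFS with gray/black marking from 5:
5 gray
  10 gray
  10 black
  11 gray
    9 gray
      3 gray
        12 gray
        12 black
        3→5: 5 is gray → back edge
Back edge closes the cycle 5 → 11 → 9 → 3 → 5; its vertices are {3, 5, 9, 11}.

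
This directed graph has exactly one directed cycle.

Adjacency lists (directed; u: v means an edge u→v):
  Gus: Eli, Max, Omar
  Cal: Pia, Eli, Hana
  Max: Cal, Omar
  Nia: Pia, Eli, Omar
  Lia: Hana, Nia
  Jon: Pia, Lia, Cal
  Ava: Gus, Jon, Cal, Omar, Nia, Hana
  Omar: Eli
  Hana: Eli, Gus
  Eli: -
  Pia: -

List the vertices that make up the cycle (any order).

DFS with gray/black marking from Gus:
Gus gray
  Eli gray
  Eli black
  Max gray
    Cal gray
      Pia gray
      Pia black
      Cal→Eli: Eli black — skip
      Hana gray
        Hana→Eli: Eli black — skip
        Hana→Gus: Gus is gray → back edge
Back edge closes the cycle Gus → Max → Cal → Hana → Gus; its vertices are {Cal, Gus, Max, Hana}.

Cal, Gus, Max, Hana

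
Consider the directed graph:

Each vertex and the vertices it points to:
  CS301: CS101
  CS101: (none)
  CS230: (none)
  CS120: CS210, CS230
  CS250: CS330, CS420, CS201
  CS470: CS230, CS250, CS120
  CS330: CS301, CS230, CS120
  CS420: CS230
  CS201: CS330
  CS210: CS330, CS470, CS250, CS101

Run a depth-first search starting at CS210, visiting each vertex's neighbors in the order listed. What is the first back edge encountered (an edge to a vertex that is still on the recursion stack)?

CS120->CS210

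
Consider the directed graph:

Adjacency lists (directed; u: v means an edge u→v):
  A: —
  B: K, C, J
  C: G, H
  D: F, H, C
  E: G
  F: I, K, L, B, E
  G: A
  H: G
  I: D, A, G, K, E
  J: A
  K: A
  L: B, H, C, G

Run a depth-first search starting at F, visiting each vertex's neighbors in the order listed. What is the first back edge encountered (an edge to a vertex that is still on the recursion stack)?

D→F

DFS from F (visiting each vertex's neighbors in the order listed); mark gray on enter, black on exit:
F gray
  I gray
    D gray
      D→F: F is gray → back edge
First back edge: D → F.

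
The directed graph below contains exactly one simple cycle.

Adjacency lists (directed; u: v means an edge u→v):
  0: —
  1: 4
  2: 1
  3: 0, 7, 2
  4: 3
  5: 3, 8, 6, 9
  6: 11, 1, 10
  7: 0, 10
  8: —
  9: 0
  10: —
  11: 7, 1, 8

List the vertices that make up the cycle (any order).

1, 2, 3, 4

DFS with gray/black marking from 1:
1 gray
  4 gray
    3 gray
      0 gray
      0 black
      7 gray
        7→0: 0 black — skip
        10 gray
        10 black
      7 black
      2 gray
        2→1: 1 is gray → back edge
Back edge closes the cycle 1 → 4 → 3 → 2 → 1; its vertices are {1, 2, 3, 4}.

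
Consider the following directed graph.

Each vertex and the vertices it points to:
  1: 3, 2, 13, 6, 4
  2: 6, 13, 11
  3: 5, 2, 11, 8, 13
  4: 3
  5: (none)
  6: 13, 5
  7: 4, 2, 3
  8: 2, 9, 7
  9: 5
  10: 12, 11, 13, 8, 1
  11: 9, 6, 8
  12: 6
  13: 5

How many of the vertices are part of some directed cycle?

A vertex is on a directed cycle iff it belongs to a strongly connected component of size ≥ 2 (or has a self-loop).
The vertices on cycles are {2, 3, 4, 7, 8, 11} — 6 in total.

6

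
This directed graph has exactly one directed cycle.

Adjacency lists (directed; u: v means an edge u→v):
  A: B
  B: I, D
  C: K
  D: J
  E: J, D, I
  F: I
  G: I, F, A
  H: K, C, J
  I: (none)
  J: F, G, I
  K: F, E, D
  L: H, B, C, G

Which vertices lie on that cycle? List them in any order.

DFS with gray/black marking from G:
G gray
  I gray
  I black
  F gray
    F→I: I black — skip
  F black
  A gray
    B gray
      B→I: I black — skip
      D gray
        J gray
          J→F: F black — skip
          J→G: G is gray → back edge
Back edge closes the cycle G → A → B → D → J → G; its vertices are {A, B, D, G, J}.

A, B, D, G, J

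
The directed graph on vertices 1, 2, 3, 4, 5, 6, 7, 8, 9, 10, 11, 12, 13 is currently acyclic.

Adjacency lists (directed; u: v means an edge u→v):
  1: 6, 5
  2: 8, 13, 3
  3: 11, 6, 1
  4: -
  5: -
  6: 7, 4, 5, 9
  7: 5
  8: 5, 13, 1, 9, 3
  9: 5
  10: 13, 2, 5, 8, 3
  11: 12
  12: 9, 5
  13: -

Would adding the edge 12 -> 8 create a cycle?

Adding 12→8 creates a cycle iff 8 can already reach 12.
Path from 8: 8 → 3 → 11 → 12.
So 8 → … → 12 → 8 is a cycle.

Yes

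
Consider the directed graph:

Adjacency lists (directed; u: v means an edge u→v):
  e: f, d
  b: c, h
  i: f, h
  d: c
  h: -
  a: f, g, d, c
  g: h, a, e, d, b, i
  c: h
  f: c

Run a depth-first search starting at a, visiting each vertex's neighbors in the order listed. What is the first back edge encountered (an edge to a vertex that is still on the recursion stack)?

DFS from a (visiting each vertex's neighbors in the order listed); mark gray on enter, black on exit:
a gray
  f gray
    c gray
      h gray
      h black
    c black
  f black
  g gray
    g→h: h black — skip
    g→a: a is gray → back edge
First back edge: g → a.

g->a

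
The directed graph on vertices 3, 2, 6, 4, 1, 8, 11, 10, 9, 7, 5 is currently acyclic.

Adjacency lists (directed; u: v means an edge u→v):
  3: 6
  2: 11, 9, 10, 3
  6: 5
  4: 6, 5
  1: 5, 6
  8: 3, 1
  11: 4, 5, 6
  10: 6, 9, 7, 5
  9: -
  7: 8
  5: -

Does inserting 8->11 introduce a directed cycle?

No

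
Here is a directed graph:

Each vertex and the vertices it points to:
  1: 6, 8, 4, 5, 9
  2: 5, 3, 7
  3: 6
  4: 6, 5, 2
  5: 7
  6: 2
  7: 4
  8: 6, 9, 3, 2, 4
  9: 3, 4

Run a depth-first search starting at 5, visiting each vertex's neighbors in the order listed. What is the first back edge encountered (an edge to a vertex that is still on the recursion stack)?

2→5

DFS from 5 (visiting each vertex's neighbors in the order listed); mark gray on enter, black on exit:
5 gray
  7 gray
    4 gray
      6 gray
        2 gray
          2→5: 5 is gray → back edge
First back edge: 2 → 5.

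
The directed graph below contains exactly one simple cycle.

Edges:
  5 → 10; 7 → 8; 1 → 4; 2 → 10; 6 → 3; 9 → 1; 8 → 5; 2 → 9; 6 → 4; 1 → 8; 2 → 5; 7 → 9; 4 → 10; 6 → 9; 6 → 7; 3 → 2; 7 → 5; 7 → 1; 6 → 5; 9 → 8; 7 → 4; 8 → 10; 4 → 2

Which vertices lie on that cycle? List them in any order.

DFS with gray/black marking from 1:
1 gray
  8 gray
    10 gray
    10 black
    5 gray
      5→10: 10 black — skip
    5 black
  8 black
  4 gray
    2 gray
      2→5: 5 black — skip
      9 gray
        9→8: 8 black — skip
        9→1: 1 is gray → back edge
Back edge closes the cycle 1 → 4 → 2 → 9 → 1; its vertices are {1, 2, 4, 9}.

1, 2, 4, 9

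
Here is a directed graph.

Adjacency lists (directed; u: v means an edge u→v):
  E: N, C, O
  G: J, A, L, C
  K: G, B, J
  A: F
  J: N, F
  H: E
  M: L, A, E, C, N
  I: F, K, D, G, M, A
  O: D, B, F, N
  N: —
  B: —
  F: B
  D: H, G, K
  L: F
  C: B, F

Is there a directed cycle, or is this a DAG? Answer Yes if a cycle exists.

Yes

DFS with white/gray/black marking, starting from K:
K gray
  G gray
    J gray
      N gray
      N black
      F gray
        B gray
        B black
      F black
    J black
    A gray
      A→F: F black — skip
    A black
    L gray
      L→F: F black — skip
    L black
    C gray
      C→B: B black — skip
      C→F: F black — skip
    C black
  G black
  K→B: B black — skip
  K→J: J black — skip
K black
E gray
  E→N: N black — skip
  E→C: C black — skip
  O gray
    D gray
      H gray
        H→E: E is gray → back edge
Back edge found, so a cycle exists: E → O → D → H → E.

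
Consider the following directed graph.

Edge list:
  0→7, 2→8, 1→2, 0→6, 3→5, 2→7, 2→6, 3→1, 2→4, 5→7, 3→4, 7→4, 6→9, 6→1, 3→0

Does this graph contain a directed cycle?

Yes

DFS with white/gray/black marking, starting from 6:
6 gray
  9 gray
  9 black
  1 gray
    2 gray
      7 gray
        4 gray
        4 black
      7 black
      2→4: 4 black — skip
      2→6: 6 is gray → back edge
Back edge found, so a cycle exists: 6 → 1 → 2 → 6.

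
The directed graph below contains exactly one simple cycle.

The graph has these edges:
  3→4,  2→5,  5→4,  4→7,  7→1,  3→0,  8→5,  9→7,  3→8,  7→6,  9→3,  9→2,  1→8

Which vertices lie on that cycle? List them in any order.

1, 4, 5, 7, 8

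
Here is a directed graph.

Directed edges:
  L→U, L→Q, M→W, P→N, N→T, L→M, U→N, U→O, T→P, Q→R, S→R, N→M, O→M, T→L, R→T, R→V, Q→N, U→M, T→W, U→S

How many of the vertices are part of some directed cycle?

8

A vertex is on a directed cycle iff it belongs to a strongly connected component of size ≥ 2 (or has a self-loop).
The vertices on cycles are {L, N, P, Q, R, S, T, U} — 8 in total.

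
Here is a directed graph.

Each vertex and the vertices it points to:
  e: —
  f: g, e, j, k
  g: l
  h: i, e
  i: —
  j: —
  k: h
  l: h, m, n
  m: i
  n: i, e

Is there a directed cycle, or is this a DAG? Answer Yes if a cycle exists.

DFS with white/gray/black marking, starting from i:
i gray
i black
e gray
e black
f gray
  g gray
    l gray
      h gray
        h→i: i black — skip
        h→e: e black — skip
      h black
      m gray
        m→i: i black — skip
      m black
      n gray
        n→i: i black — skip
        n→e: e black — skip
      n black
    l black
  g black
  f→e: e black — skip
  j gray
  j black
  k gray
    k→h: h black — skip
  k black
f black
Every edge goes to a white or black vertex — no back edge, so the graph is acyclic.

No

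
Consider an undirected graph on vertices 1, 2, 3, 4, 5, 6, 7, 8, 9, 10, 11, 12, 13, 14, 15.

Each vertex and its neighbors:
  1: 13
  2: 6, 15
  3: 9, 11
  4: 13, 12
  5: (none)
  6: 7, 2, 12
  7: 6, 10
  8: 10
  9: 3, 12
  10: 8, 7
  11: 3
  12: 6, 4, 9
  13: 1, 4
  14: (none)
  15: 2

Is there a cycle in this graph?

DFS, tracking each vertex's parent; an edge to a visited non-parent vertex closes a cycle.
Start from 14:
visit 14 (parent –)
visit 1 (parent –)
  visit 13 (parent 1)
    13–1: parent, skip
    visit 4 (parent 13)
      4–13: parent, skip
      visit 12 (parent 4)
        visit 6 (parent 12)
          visit 7 (parent 6)
            7–6: parent, skip
            visit 10 (parent 7)
              visit 8 (parent 10)
                8–10: parent, skip
              10–7: parent, skip
          visit 2 (parent 6)
            2–6: parent, skip
            visit 15 (parent 2)
              15–2: parent, skip
          6–12: parent, skip
        12–4: parent, skip
        visit 9 (parent 12)
          visit 3 (parent 9)
            3–9: parent, skip
            visit 11 (parent 3)
              11–3: parent, skip
          9–12: parent, skip
visit 5 (parent –)
No non-parent visited neighbor found — the graph is a forest.

No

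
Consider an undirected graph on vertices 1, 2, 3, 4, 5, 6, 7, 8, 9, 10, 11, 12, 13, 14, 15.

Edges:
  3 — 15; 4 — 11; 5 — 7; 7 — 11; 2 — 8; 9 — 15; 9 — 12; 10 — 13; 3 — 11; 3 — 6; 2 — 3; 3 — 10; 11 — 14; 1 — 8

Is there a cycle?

No

DFS, tracking each vertex's parent; an edge to a visited non-parent vertex closes a cycle.
Start from 7:
visit 7 (parent –)
  visit 5 (parent 7)
    5–7: parent, skip
  visit 11 (parent 7)
    visit 3 (parent 11)
      3–11: parent, skip
      visit 15 (parent 3)
        15–3: parent, skip
        visit 9 (parent 15)
          9–15: parent, skip
          visit 12 (parent 9)
            12–9: parent, skip
      visit 6 (parent 3)
        6–3: parent, skip
      visit 2 (parent 3)
        2–3: parent, skip
        visit 8 (parent 2)
          8–2: parent, skip
          visit 1 (parent 8)
            1–8: parent, skip
      visit 10 (parent 3)
        visit 13 (parent 10)
          13–10: parent, skip
        10–3: parent, skip
    11–7: parent, skip
    visit 14 (parent 11)
      14–11: parent, skip
    visit 4 (parent 11)
      4–11: parent, skip
No non-parent visited neighbor found — the graph is a forest.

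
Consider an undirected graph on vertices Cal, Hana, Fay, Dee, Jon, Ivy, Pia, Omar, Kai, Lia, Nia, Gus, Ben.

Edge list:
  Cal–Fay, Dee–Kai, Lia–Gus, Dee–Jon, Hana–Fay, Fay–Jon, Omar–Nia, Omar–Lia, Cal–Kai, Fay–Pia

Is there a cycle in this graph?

Yes

DFS, tracking each vertex's parent; an edge to a visited non-parent vertex closes a cycle.
Start from Jon:
visit Jon (parent –)
  visit Dee (parent Jon)
    visit Kai (parent Dee)
      Kai–Dee: parent, skip
      visit Cal (parent Kai)
        Cal–Kai: parent, skip
        visit Fay (parent Cal)
          visit Pia (parent Fay)
            Pia–Fay: parent, skip
          visit Hana (parent Fay)
            Hana–Fay: parent, skip
          Fay–Jon: Jon visited and ≠ parent → cycle
Cycle: Jon – Dee – Kai – Cal – Fay – Jon.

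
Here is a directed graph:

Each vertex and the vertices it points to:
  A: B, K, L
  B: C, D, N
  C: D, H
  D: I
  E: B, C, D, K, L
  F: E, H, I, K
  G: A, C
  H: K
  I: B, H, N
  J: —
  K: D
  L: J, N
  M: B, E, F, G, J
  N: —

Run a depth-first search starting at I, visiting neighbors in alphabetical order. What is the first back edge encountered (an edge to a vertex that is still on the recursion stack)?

D→I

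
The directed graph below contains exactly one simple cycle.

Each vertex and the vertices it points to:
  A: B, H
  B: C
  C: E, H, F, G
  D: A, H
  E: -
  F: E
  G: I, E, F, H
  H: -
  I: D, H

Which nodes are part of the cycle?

A, B, C, D, G, I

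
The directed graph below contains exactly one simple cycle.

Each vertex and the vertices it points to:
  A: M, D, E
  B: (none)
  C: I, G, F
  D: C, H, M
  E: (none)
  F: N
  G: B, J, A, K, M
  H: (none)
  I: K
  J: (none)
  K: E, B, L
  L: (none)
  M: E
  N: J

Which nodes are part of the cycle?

A, C, D, G

DFS with gray/black marking from C:
C gray
  I gray
    K gray
      E gray
      E black
      B gray
      B black
      L gray
      L black
    K black
  I black
  G gray
    G→B: B black — skip
    J gray
    J black
    A gray
      M gray
        M→E: E black — skip
      M black
      D gray
        D→C: C is gray → back edge
Back edge closes the cycle C → G → A → D → C; its vertices are {A, C, D, G}.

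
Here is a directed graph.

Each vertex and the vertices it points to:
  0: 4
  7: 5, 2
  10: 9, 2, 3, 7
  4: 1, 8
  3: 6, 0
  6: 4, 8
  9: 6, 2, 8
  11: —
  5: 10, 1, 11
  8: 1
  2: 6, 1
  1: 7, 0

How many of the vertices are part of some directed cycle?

11

A vertex is on a directed cycle iff it belongs to a strongly connected component of size ≥ 2 (or has a self-loop).
The vertices on cycles are {0, 1, 2, 3, 4, 5, 6, 7, 8, 9, 10} — 11 in total.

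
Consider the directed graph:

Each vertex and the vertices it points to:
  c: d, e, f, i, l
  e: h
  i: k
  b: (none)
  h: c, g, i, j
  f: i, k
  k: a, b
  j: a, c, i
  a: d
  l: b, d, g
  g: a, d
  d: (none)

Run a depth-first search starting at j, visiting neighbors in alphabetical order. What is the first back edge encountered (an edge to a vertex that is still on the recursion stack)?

h→c

DFS from j (visiting neighbors in alphabetical order); mark gray on enter, black on exit:
j gray
  a gray
    d gray
    d black
  a black
  c gray
    c→d: d black — skip
    e gray
      h gray
        h→c: c is gray → back edge
First back edge: h → c.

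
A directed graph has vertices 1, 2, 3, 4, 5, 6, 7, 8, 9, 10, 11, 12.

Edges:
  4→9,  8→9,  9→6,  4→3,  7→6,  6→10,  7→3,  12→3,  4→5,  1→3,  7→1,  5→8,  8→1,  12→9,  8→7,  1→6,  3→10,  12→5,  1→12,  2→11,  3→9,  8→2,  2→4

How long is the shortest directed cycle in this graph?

4

For each vertex v, BFS finds the shortest path from v back to v.
The shortest such closed walk is 5 → 8 → 1 → 12 → 5, length 4.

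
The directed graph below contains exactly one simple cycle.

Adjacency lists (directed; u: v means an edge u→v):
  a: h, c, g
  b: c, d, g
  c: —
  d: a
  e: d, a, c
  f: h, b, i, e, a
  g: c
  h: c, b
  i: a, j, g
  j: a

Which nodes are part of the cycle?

a, b, d, h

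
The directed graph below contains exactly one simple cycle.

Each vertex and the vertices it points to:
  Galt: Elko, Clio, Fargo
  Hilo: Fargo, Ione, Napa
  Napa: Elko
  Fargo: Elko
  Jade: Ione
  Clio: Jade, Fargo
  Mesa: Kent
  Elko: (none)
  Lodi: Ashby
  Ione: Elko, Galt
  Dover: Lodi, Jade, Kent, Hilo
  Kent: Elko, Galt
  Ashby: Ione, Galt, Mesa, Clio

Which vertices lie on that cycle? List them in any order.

Clio, Galt, Ione, Jade

DFS with gray/black marking from Galt:
Galt gray
  Elko gray
  Elko black
  Clio gray
    Jade gray
      Ione gray
        Ione→Elko: Elko black — skip
        Ione→Galt: Galt is gray → back edge
Back edge closes the cycle Galt → Clio → Jade → Ione → Galt; its vertices are {Clio, Galt, Ione, Jade}.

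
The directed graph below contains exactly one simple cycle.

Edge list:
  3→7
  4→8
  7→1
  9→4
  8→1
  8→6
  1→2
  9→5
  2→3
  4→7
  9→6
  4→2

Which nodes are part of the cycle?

DFS with gray/black marking from 2:
2 gray
  3 gray
    7 gray
      1 gray
        1→2: 2 is gray → back edge
Back edge closes the cycle 2 → 3 → 7 → 1 → 2; its vertices are {1, 2, 3, 7}.

1, 2, 3, 7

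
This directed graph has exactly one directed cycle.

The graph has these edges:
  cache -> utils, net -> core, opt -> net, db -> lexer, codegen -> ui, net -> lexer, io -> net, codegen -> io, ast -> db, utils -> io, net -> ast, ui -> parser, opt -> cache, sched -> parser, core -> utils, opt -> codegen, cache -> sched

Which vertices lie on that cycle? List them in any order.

io, net, core, utils

DFS with gray/black marking from net:
net gray
  ast gray
    db gray
      lexer gray
      lexer black
    db black
  ast black
  net→lexer: lexer black — skip
  core gray
    utils gray
      io gray
        io→net: net is gray → back edge
Back edge closes the cycle net → core → utils → io → net; its vertices are {io, net, core, utils}.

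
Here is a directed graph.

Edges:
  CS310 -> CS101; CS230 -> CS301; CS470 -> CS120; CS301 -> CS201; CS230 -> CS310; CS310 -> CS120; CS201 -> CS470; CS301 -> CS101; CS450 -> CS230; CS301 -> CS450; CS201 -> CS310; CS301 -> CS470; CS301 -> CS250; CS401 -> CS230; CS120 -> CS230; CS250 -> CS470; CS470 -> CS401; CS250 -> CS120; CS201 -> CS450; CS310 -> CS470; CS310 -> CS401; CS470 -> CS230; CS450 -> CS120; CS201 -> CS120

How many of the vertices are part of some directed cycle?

9

A vertex is on a directed cycle iff it belongs to a strongly connected component of size ≥ 2 (or has a self-loop).
The vertices on cycles are {CS120, CS201, CS230, CS250, CS301, CS310, CS401, CS450, CS470} — 9 in total.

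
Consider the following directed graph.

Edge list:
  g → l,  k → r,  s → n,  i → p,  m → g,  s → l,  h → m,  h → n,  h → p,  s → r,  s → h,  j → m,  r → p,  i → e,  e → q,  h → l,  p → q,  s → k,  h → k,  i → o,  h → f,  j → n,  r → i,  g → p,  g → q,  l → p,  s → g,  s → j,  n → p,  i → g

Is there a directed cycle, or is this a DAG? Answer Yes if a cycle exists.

DFS with white/gray/black marking, starting from j:
j gray
  n gray
    p gray
      q gray
      q black
    p black
  n black
  m gray
    g gray
      g→p: p black — skip
      l gray
        l→p: p black — skip
      l black
      g→q: q black — skip
    g black
  m black
j black
e gray
  e→q: q black — skip
e black
f gray
f black
h gray
  h→l: l black — skip
  h→p: p black — skip
  k gray
    r gray
      r→p: p black — skip
      i gray
        i→e: e black — skip
        i→p: p black — skip
        o gray
        o black
        i→g: g black — skip
      i black
    r black
  k black
  h→f: f black — skip
  h→m: m black — skip
  h→n: n black — skip
h black
s gray
  s→l: l black — skip
  s→j: j black — skip
  s→r: r black — skip
  s→n: n black — skip
  s→k: k black — skip
  s→h: h black — skip
  s→g: g black — skip
s black
Every edge goes to a white or black vertex — no back edge, so the graph is acyclic.

No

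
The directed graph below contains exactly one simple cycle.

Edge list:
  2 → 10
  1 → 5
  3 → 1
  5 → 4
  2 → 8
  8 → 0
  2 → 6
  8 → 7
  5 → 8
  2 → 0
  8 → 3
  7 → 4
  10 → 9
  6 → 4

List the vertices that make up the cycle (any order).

1, 3, 5, 8

DFS with gray/black marking from 8:
8 gray
  3 gray
    1 gray
      5 gray
        4 gray
        4 black
        5→8: 8 is gray → back edge
Back edge closes the cycle 8 → 3 → 1 → 5 → 8; its vertices are {1, 3, 5, 8}.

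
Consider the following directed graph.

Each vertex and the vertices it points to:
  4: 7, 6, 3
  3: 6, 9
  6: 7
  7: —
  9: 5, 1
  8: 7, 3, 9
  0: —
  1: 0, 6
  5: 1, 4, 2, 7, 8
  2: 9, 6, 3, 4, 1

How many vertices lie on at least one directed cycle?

A vertex is on a directed cycle iff it belongs to a strongly connected component of size ≥ 2 (or has a self-loop).
The vertices on cycles are {2, 3, 4, 5, 8, 9} — 6 in total.

6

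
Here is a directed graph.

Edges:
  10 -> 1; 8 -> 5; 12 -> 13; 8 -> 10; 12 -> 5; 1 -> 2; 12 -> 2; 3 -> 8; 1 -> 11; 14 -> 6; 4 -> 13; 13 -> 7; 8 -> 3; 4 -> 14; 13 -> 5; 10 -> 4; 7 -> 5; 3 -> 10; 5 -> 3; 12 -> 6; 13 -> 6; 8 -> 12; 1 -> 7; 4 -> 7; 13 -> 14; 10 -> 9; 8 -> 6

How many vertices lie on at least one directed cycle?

9

A vertex is on a directed cycle iff it belongs to a strongly connected component of size ≥ 2 (or has a self-loop).
The vertices on cycles are {1, 3, 4, 5, 7, 8, 10, 12, 13} — 9 in total.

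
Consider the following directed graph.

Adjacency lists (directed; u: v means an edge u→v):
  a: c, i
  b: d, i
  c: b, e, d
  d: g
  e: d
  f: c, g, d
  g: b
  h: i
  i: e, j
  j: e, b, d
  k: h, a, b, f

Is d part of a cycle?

d is on a cycle iff d can reach itself via ≥1 edge.
d → g → b → d — yes.

Yes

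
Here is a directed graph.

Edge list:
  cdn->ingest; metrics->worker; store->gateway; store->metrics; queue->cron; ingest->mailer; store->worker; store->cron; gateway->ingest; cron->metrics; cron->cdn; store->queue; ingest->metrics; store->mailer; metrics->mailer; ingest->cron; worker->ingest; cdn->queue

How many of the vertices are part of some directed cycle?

6

A vertex is on a directed cycle iff it belongs to a strongly connected component of size ≥ 2 (or has a self-loop).
The vertices on cycles are {cdn, cron, queue, ingest, worker, metrics} — 6 in total.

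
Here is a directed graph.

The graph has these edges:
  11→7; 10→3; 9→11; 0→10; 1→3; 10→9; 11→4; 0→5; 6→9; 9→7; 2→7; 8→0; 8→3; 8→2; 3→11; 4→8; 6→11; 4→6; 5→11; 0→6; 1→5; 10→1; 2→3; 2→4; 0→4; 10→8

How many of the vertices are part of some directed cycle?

A vertex is on a directed cycle iff it belongs to a strongly connected component of size ≥ 2 (or has a self-loop).
The vertices on cycles are {0, 1, 2, 3, 4, 5, 6, 8, 9, 10, 11} — 11 in total.

11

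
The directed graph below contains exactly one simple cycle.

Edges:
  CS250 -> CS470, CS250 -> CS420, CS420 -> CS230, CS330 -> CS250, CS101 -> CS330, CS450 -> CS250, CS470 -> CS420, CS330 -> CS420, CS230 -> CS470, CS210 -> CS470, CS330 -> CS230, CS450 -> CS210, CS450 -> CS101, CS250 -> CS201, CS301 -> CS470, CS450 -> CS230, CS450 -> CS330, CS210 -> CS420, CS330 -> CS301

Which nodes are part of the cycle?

DFS with gray/black marking from CS470:
CS470 gray
  CS420 gray
    CS230 gray
      CS230→CS470: CS470 is gray → back edge
Back edge closes the cycle CS470 → CS420 → CS230 → CS470; its vertices are {CS230, CS420, CS470}.

CS230, CS420, CS470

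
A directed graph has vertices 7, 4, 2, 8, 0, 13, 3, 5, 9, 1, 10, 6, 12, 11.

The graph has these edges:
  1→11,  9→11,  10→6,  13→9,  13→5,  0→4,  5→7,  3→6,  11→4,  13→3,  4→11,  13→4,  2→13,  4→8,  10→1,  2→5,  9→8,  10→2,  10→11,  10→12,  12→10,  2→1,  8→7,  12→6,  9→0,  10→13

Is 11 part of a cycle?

Yes

11 is on a cycle iff 11 can reach itself via ≥1 edge.
11 → 4 → 11 — yes.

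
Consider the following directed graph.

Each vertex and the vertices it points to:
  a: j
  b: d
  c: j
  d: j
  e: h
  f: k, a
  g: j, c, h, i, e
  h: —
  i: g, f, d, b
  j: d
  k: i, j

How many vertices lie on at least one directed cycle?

6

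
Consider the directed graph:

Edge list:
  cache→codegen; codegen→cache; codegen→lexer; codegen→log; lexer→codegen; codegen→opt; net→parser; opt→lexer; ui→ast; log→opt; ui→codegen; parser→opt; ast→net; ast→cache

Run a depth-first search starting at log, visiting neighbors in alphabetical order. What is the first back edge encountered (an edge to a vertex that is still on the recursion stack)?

cache→codegen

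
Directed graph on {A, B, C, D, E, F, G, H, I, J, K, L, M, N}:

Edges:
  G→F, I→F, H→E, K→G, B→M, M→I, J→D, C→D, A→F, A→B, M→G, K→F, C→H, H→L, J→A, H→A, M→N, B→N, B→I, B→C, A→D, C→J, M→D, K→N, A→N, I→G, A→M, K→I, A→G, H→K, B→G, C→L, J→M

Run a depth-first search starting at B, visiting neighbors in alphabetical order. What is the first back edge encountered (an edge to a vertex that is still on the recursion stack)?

DFS from B (visiting neighbors in alphabetical order); mark gray on enter, black on exit:
B gray
  C gray
    D gray
    D black
    H gray
      A gray
        A→B: B is gray → back edge
First back edge: A → B.

A→B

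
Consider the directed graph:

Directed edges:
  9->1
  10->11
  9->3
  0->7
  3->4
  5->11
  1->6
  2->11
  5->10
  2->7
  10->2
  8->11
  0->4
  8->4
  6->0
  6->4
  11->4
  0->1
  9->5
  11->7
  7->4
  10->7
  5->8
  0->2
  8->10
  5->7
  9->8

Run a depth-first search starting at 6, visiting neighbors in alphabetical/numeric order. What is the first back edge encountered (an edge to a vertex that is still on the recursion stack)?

1→6

DFS from 6 (visiting neighbors in alphabetical/numeric order); mark gray on enter, black on exit:
6 gray
  0 gray
    1 gray
      1→6: 6 is gray → back edge
First back edge: 1 → 6.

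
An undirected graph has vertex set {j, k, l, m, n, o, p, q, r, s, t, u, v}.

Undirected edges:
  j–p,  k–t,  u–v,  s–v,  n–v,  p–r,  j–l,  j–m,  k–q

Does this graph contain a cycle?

No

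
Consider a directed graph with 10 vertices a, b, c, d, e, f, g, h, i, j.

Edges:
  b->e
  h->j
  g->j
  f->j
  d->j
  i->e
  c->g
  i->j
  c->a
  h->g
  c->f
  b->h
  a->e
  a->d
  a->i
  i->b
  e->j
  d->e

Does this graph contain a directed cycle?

No

DFS with white/gray/black marking, starting from b:
b gray
  h gray
    j gray
    j black
    g gray
      g→j: j black — skip
    g black
  h black
  e gray
    e→j: j black — skip
  e black
b black
a gray
  d gray
    d→e: e black — skip
    d→j: j black — skip
  d black
  i gray
    i→b: b black — skip
    i→j: j black — skip
    i→e: e black — skip
  i black
  a→e: e black — skip
a black
c gray
  c→g: g black — skip
  f gray
    f→j: j black — skip
  f black
  c→a: a black — skip
c black
Every edge goes to a white or black vertex — no back edge, so the graph is acyclic.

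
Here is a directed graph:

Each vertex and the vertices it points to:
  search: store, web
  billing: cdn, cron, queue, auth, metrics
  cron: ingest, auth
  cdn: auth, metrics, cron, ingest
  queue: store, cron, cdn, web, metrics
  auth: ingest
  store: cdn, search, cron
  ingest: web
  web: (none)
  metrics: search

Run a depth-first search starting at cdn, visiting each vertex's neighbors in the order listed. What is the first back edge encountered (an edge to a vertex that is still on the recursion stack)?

DFS from cdn (visiting each vertex's neighbors in the order listed); mark gray on enter, black on exit:
cdn gray
  auth gray
    ingest gray
      web gray
      web black
    ingest black
  auth black
  metrics gray
    search gray
      store gray
        store→cdn: cdn is gray → back edge
First back edge: store → cdn.

store->cdn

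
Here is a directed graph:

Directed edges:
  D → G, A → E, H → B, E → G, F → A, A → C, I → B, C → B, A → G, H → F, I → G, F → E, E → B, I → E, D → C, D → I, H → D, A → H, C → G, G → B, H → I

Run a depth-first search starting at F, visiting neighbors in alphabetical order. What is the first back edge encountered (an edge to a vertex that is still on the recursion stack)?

H->F

DFS from F (visiting neighbors in alphabetical order); mark gray on enter, black on exit:
F gray
  A gray
    C gray
      B gray
      B black
      G gray
        G→B: B black — skip
      G black
    C black
    E gray
      E→B: B black — skip
      E→G: G black — skip
    E black
    A→G: G black — skip
    H gray
      H→B: B black — skip
      D gray
        D→C: C black — skip
        D→G: G black — skip
        I gray
          I→B: B black — skip
          I→E: E black — skip
          I→G: G black — skip
        I black
      D black
      H→F: F is gray → back edge
First back edge: H → F.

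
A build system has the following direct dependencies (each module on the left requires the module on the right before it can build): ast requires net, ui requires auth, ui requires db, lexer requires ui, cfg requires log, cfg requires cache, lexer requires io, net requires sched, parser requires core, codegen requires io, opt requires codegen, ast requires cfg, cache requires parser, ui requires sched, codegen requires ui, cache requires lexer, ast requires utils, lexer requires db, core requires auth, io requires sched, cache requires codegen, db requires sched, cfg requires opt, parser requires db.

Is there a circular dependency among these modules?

DFS with white/gray/black marking, starting from cfg:
cfg gray
  cache gray
    parser gray
      core gray
        auth gray
        auth black
      core black
      db gray
        sched gray
        sched black
      db black
    parser black
    codegen gray
      ui gray
        ui→sched: sched black — skip
        ui→auth: auth black — skip
        ui→db: db black — skip
      ui black
      io gray
        io→sched: sched black — skip
      io black
    codegen black
    lexer gray
      lexer→io: io black — skip
      lexer→db: db black — skip
      lexer→ui: ui black — skip
    lexer black
  cache black
  opt gray
    opt→codegen: codegen black — skip
  opt black
  log gray
  log black
cfg black
net gray
  net→sched: sched black — skip
net black
ast gray
  ast→net: net black — skip
  ast→cfg: cfg black — skip
  utils gray
  utils black
ast black
Every edge goes to a white or black vertex — no back edge, so the graph is acyclic.

No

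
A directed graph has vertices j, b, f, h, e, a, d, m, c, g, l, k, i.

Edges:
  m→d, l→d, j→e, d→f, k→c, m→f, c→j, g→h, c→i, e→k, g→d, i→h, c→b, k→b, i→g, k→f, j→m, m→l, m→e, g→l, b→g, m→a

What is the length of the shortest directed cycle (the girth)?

4

For each vertex v, BFS finds the shortest path from v back to v.
The shortest such closed walk is c → j → e → k → c, length 4.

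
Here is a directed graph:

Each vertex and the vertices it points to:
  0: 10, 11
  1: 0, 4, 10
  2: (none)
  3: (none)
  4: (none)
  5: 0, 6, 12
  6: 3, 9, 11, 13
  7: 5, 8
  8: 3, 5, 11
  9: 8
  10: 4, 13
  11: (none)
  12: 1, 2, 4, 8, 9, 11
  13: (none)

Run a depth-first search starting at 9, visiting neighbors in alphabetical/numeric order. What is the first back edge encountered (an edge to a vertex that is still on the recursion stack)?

DFS from 9 (visiting neighbors in alphabetical/numeric order); mark gray on enter, black on exit:
9 gray
  8 gray
    3 gray
    3 black
    5 gray
      0 gray
        10 gray
          4 gray
          4 black
          13 gray
          13 black
        10 black
        11 gray
        11 black
      0 black
      6 gray
        6→3: 3 black — skip
        6→9: 9 is gray → back edge
First back edge: 6 → 9.

6->9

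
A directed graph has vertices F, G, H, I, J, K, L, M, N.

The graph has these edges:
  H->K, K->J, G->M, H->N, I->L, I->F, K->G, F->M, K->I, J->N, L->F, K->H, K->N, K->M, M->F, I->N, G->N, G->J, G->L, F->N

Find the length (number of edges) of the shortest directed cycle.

For each vertex v, BFS finds the shortest path from v back to v.
The shortest such closed walk is H → K → H, length 2.

2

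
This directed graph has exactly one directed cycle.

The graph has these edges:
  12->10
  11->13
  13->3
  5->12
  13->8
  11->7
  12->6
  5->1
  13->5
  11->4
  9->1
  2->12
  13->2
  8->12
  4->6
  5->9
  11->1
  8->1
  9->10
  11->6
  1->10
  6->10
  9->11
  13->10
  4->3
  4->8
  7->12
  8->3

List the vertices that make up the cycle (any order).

DFS with gray/black marking from 11:
11 gray
  4 gray
    8 gray
      1 gray
        10 gray
        10 black
      1 black
      3 gray
      3 black
      12 gray
        12→10: 10 black — skip
        6 gray
          6→10: 10 black — skip
        6 black
      12 black
    8 black
    4→6: 6 black — skip
    4→3: 3 black — skip
  4 black
  11→6: 6 black — skip
  13 gray
    2 gray
      2→12: 12 black — skip
    2 black
    13→3: 3 black — skip
    13→10: 10 black — skip
    5 gray
      5→12: 12 black — skip
      5→1: 1 black — skip
      9 gray
        9→1: 1 black — skip
        9→11: 11 is gray → back edge
Back edge closes the cycle 11 → 13 → 5 → 9 → 11; its vertices are {5, 9, 11, 13}.

5, 9, 11, 13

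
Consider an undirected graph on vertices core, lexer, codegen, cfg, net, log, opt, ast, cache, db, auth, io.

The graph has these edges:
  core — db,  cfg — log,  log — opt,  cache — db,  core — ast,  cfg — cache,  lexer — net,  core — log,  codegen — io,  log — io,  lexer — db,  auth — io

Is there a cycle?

Yes

DFS, tracking each vertex's parent; an edge to a visited non-parent vertex closes a cycle.
Start from io:
visit io (parent –)
  visit auth (parent io)
    auth–io: parent, skip
  visit log (parent io)
    visit core (parent log)
      visit ast (parent core)
        ast–core: parent, skip
      visit db (parent core)
        visit lexer (parent db)
          visit net (parent lexer)
            net–lexer: parent, skip
          lexer–db: parent, skip
        db–core: parent, skip
        visit cache (parent db)
          visit cfg (parent cache)
            cfg–log: log visited and ≠ parent → cycle
Cycle: log – core – db – cache – cfg – log.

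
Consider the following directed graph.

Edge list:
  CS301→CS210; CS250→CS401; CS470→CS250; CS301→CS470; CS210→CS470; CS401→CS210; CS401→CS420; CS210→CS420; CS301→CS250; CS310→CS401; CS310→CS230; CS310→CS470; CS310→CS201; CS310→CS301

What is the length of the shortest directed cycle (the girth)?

For each vertex v, BFS finds the shortest path from v back to v.
The shortest such closed walk is CS401 → CS210 → CS470 → CS250 → CS401, length 4.

4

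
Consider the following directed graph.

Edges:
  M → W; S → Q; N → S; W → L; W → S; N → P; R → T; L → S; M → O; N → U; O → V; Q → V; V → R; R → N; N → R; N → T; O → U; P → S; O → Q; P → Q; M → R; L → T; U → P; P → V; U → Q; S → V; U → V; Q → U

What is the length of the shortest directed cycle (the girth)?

2

For each vertex v, BFS finds the shortest path from v back to v.
The shortest such closed walk is R → N → R, length 2.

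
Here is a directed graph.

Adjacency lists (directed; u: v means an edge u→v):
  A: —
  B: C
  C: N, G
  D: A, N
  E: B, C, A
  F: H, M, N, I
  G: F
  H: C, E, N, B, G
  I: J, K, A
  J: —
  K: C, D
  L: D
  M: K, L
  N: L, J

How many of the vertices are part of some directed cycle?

12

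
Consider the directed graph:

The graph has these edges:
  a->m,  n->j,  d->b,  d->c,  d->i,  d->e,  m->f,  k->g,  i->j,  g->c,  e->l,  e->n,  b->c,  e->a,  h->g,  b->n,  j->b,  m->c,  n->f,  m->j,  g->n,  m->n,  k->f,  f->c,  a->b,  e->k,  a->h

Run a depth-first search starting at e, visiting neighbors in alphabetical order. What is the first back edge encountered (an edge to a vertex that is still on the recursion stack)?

j→b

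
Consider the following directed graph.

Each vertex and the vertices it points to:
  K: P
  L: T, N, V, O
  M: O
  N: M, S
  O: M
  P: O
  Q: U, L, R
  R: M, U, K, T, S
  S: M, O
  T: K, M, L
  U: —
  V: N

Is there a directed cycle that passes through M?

Yes

M is on a cycle iff M can reach itself via ≥1 edge.
M → O → M — yes.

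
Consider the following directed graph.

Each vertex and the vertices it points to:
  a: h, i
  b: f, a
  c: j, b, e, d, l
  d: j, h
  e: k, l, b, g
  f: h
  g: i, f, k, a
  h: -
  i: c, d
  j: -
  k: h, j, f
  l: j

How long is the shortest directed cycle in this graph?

For each vertex v, BFS finds the shortest path from v back to v.
The shortest such closed walk is e → g → i → c → e, length 4.

4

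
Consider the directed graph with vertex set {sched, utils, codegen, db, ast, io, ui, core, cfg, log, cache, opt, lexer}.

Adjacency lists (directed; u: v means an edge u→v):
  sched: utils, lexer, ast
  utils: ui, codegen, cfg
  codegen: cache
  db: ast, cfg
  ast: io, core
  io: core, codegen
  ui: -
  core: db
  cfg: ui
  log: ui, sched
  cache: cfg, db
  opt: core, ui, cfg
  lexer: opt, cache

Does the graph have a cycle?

DFS with white/gray/black marking, starting from cache:
cache gray
  cfg gray
    ui gray
    ui black
  cfg black
  db gray
    ast gray
      io gray
        core gray
          core→db: db is gray → back edge
Back edge found, so a cycle exists: db → ast → io → core → db.

Yes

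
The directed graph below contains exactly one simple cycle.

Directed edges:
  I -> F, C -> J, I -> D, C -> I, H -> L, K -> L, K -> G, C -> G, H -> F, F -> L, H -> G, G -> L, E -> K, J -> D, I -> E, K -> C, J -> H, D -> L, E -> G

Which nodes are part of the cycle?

C, E, I, K

DFS with gray/black marking from C:
C gray
  I gray
    D gray
      L gray
      L black
    D black
    E gray
      K gray
        K→C: C is gray → back edge
Back edge closes the cycle C → I → E → K → C; its vertices are {C, E, I, K}.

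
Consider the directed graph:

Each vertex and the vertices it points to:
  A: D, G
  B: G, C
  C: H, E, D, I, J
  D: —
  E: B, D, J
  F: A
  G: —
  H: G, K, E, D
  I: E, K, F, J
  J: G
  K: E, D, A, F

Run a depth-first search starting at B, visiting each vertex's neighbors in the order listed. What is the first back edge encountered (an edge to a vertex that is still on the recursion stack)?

E→B

DFS from B (visiting each vertex's neighbors in the order listed); mark gray on enter, black on exit:
B gray
  G gray
  G black
  C gray
    H gray
      H→G: G black — skip
      K gray
        E gray
          E→B: B is gray → back edge
First back edge: E → B.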